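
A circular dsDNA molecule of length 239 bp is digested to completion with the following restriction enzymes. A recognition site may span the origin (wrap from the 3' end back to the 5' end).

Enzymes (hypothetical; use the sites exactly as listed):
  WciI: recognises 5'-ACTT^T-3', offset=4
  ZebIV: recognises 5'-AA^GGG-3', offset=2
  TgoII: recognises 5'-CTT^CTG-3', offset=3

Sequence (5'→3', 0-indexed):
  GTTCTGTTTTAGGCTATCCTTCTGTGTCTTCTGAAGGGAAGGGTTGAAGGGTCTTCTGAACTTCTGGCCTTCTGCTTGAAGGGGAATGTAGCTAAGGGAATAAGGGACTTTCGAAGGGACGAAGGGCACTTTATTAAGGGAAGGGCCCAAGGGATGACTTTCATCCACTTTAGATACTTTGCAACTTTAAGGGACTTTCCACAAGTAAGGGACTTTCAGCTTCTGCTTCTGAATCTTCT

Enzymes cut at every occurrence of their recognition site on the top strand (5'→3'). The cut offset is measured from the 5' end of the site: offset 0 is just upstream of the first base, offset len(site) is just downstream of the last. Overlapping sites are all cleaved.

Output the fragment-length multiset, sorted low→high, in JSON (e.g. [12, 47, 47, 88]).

Per-enzyme occurrences:
  WciI ACTTT/4: at [106, 127, 156, 166, 175, 183, 193, 211] ⇒ [110, 131, 160, 170, 179, 187, 197, 215]
  ZebIV AAGGG/2: at [33, 38, 46, 78, 93, 101, 113, 121, 135, 140, 148, 188, 206] ⇒ [35, 40, 48, 80, 95, 103, 115, 123, 137, 142, 150, 190, 208]
  TgoII CTTCTG/3: at [18, 27, 52, 60, 68, 219, 225, 234] ⇒ [21, 30, 55, 63, 71, 222, 228, 237]

All cut coordinates (distinct, sorted): [21, 30, 35, 40, 48, 55, 63, 71, 80, 95, 103, 110, 115, 123, 131, 137, 142, 150, 160, 170, 179, 187, 190, 197, 208, 215, 222, 228, 237]

Fragments:
  21→30: 9 bp
  30→35: 5 bp
  35→40: 5 bp
  40→48: 8 bp
  48→55: 7 bp
  55→63: 8 bp
  63→71: 8 bp
  71→80: 9 bp
  80→95: 15 bp
  95→103: 8 bp
  103→110: 7 bp
  110→115: 5 bp
  115→123: 8 bp
  123→131: 8 bp
  131→137: 6 bp
  137→142: 5 bp
  142→150: 8 bp
  150→160: 10 bp
  160→170: 10 bp
  170→179: 9 bp
  179→187: 8 bp
  187→190: 3 bp
  190→197: 7 bp
  197→208: 11 bp
  208→215: 7 bp
  215→222: 7 bp
  222→228: 6 bp
  228→237: 9 bp
  237→21 (wrap): 239-237+21 = 23 bp

[3,5,5,5,5,6,6,7,7,7,7,7,8,8,8,8,8,8,8,8,9,9,9,9,10,10,11,15,23]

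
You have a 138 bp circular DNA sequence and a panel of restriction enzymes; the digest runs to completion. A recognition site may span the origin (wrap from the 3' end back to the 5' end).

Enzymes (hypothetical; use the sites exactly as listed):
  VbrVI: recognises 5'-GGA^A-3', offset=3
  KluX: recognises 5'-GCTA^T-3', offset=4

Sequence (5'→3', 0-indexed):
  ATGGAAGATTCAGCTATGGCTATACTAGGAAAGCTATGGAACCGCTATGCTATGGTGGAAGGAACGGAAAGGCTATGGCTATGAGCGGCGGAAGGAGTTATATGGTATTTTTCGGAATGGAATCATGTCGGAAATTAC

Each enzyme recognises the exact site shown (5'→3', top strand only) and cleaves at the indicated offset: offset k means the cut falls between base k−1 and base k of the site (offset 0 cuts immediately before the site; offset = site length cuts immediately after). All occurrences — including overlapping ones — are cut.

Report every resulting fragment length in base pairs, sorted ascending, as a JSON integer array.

Scan for sites:
  VbrVI GGAA/3: at [2, 27, 37, 56, 60, 65, 89, 113, 118, 129] ⇒ [5, 30, 40, 59, 63, 68, 92, 116, 121, 132]
  KluX GCTAT/4: at [12, 18, 32, 43, 48, 71, 77] ⇒ [16, 22, 36, 47, 52, 75, 81]

Pooled cuts: [5, 16, 22, 30, 36, 40, 47, 52, 59, 63, 68, 75, 81, 92, 116, 121, 132]

Fragments:
  5→16: 11 bp
  16→22: 6 bp
  22→30: 8 bp
  30→36: 6 bp
  36→40: 4 bp
  40→47: 7 bp
  47→52: 5 bp
  52→59: 7 bp
  59→63: 4 bp
  63→68: 5 bp
  68→75: 7 bp
  75→81: 6 bp
  81→92: 11 bp
  92→116: 24 bp
  116→121: 5 bp
  121→132: 11 bp
  132→5 (wrap): 138-132+5 = 11 bp

[4,4,5,5,5,6,6,6,7,7,7,8,11,11,11,11,24]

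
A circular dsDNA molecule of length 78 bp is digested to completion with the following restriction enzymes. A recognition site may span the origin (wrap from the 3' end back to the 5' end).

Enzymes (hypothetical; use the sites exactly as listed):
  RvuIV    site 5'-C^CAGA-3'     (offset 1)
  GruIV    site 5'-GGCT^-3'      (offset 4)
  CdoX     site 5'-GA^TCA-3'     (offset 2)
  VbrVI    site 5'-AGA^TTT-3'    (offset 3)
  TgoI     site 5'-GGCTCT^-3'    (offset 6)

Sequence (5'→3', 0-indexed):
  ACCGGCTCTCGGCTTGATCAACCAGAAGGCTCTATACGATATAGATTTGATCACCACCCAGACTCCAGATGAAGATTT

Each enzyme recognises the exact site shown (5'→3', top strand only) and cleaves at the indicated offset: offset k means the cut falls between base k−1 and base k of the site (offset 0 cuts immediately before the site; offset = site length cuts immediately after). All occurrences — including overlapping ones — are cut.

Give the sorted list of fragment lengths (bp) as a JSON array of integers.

[2,2,3,5,5,5,7,8,9,10,10,12]

Scan for sites:
  RvuIV (CCAGA, off=1): starts [21, 57, 64] → cuts [22, 58, 65]
  GruIV (GGCT, off=4): starts [3, 10, 27] → cuts [7, 14, 31]
  CdoX (GATCA, off=2): starts [15, 48] → cuts [17, 50]
  VbrVI (AGATTT, off=3): starts [42, 72] → cuts [45, 75]
  TgoI (GGCTCT, off=6): starts [3, 27] → cuts [9, 33]

All cut coordinates (distinct, sorted): [7, 9, 14, 17, 22, 31, 33, 45, 50, 58, 65, 75]

Fragment lengths:
  7→9: 2 bp
  9→14: 5 bp
  14→17: 3 bp
  17→22: 5 bp
  22→31: 9 bp
  31→33: 2 bp
  33→45: 12 bp
  45→50: 5 bp
  50→58: 8 bp
  58→65: 7 bp
  65→75: 10 bp
  75→7 (wrap): 78-75+7 = 10 bp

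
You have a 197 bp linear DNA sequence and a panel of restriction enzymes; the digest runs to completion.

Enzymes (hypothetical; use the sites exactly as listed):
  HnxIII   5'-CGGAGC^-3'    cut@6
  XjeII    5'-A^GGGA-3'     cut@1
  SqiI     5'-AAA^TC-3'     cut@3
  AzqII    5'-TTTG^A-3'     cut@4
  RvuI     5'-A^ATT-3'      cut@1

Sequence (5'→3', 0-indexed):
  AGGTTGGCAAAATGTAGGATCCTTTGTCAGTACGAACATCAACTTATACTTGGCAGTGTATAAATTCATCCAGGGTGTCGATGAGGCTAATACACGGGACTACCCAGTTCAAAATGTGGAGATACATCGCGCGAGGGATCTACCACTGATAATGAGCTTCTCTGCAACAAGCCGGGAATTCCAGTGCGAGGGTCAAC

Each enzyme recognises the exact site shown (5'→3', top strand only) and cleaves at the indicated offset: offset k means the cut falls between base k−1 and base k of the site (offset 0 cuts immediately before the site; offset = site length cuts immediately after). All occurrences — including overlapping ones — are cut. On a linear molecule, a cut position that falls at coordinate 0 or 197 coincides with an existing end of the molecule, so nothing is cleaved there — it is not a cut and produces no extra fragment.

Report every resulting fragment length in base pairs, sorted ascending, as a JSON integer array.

[20,43,63,71]

Scan for sites:
  HnxIII (CGGAGC, off=6): no sites
  XjeII (AGGGA, off=1): starts [133] → cuts [134]
  SqiI (AAATC, off=3): no sites
  AzqII (TTTGA, off=4): no sites
  RvuI (AATT, off=1): starts [62, 176] → cuts [63, 177]

All cut coordinates (distinct, sorted): [63, 134, 177]

Fragments:
  [0,63): 63 bp
  [63,134): 71 bp
  [134,177): 43 bp
  [177,197): 20 bp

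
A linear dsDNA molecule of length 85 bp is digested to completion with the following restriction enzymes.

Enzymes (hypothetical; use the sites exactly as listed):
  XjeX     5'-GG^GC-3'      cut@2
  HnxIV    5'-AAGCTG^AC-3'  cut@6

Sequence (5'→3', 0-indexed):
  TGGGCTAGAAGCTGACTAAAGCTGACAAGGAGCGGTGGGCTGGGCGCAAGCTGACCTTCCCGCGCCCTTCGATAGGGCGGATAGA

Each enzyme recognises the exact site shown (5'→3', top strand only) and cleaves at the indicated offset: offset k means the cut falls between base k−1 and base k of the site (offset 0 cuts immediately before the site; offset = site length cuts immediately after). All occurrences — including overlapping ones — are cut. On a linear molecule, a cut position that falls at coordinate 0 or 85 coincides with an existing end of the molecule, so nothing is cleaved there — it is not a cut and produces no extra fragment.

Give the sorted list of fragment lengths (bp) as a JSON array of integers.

[3,5,9,10,10,11,14,23]

Per-enzyme occurrences:
  XjeX (GGGC, off=2): starts [1, 36, 41, 74] → cuts [3, 38, 43, 76]
  HnxIV (AAGCTGAC, off=6): starts [8, 18, 47] → cuts [14, 24, 53]

Pooled cuts: [3, 14, 24, 38, 43, 53, 76]

Fragments:
  [0,3): 3 bp
  [3,14): 11 bp
  [14,24): 10 bp
  [24,38): 14 bp
  [38,43): 5 bp
  [43,53): 10 bp
  [53,76): 23 bp
  [76,85): 9 bp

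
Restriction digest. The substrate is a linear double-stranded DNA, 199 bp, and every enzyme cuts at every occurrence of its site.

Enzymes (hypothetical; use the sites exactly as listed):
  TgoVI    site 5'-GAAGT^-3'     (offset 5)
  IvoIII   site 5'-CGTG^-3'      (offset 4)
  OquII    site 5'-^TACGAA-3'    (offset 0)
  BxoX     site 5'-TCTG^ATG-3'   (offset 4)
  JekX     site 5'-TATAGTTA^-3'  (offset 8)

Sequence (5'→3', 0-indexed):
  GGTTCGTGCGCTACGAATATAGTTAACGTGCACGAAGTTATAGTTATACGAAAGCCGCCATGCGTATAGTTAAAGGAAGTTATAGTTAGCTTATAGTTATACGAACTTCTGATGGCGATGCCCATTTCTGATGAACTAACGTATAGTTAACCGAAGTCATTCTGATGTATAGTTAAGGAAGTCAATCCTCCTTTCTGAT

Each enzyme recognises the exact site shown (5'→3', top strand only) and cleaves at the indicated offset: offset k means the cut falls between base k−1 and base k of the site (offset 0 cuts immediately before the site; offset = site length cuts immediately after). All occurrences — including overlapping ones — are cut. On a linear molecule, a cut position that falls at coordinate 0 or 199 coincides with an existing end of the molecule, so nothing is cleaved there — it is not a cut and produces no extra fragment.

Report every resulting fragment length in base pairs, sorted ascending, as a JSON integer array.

[3,5,7,7,8,8,8,8,8,8,11,11,12,14,17,19,19,26]

Scan for sites:
  TgoVI (GAAGT, off=5): starts [33, 75, 152, 177] → cuts [38, 80, 157, 182]
  IvoIII (CGTG, off=4): starts [4, 26] → cuts [8, 30]
  OquII (TACGAA, off=0): starts [11, 46, 99] → cuts [11, 46, 99]
  BxoX (TCTGATG, off=4): starts [107, 126, 160] → cuts [111, 130, 164]
  JekX (TATAGTTA, off=8): starts [17, 38, 64, 80, 91, 141, 167] → cuts [25, 46, 72, 88, 99, 149, 175]

All cut coordinates (distinct, sorted): [8, 11, 25, 30, 38, 46, 72, 80, 88, 99, 111, 130, 149, 157, 164, 175, 182]

Fragments:
  [0,8): 8 bp
  [8,11): 3 bp
  [11,25): 14 bp
  [25,30): 5 bp
  [30,38): 8 bp
  [38,46): 8 bp
  [46,72): 26 bp
  [72,80): 8 bp
  [80,88): 8 bp
  [88,99): 11 bp
  [99,111): 12 bp
  [111,130): 19 bp
  [130,149): 19 bp
  [149,157): 8 bp
  [157,164): 7 bp
  [164,175): 11 bp
  [175,182): 7 bp
  [182,199): 17 bp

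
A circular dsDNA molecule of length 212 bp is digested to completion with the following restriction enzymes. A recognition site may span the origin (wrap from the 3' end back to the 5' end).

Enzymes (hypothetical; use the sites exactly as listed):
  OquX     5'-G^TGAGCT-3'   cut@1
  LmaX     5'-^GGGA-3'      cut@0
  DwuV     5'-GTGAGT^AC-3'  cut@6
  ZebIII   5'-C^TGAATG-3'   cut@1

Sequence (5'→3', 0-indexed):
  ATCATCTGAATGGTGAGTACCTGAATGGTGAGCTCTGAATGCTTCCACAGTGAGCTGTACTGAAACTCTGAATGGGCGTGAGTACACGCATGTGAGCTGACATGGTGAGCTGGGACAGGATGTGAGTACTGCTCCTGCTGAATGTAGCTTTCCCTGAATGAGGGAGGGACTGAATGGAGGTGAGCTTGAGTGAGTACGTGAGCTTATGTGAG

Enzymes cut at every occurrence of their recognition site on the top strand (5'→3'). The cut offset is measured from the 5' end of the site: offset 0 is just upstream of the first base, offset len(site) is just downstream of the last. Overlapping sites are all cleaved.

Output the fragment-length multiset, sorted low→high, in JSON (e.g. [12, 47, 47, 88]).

Scan for sites:
  OquX GTGAGCT/1: at [27, 49, 91, 104, 179, 197] ⇒ [28, 50, 92, 105, 180, 198]
  LmaX GGGA/0: at [111, 161, 165] ⇒ [111, 161, 165]
  DwuV GTGAGTAC/6: at [12, 77, 121, 189] ⇒ [18, 83, 127, 195]
  ZebIII CTGAATG/1: at [5, 20, 34, 67, 137, 153, 169] ⇒ [6, 21, 35, 68, 138, 154, 170]

All cut coordinates (distinct, sorted): [6, 18, 21, 28, 35, 50, 68, 83, 92, 105, 111, 127, 138, 154, 161, 165, 170, 180, 195, 198]

Fragments:
  6→18: 12 bp
  18→21: 3 bp
  21→28: 7 bp
  28→35: 7 bp
  35→50: 15 bp
  50→68: 18 bp
  68→83: 15 bp
  83→92: 9 bp
  92→105: 13 bp
  105→111: 6 bp
  111→127: 16 bp
  127→138: 11 bp
  138→154: 16 bp
  154→161: 7 bp
  161→165: 4 bp
  165→170: 5 bp
  170→180: 10 bp
  180→195: 15 bp
  195→198: 3 bp
  198→6 (wrap): 212-198+6 = 20 bp

[3,3,4,5,6,7,7,7,9,10,11,12,13,15,15,15,16,16,18,20]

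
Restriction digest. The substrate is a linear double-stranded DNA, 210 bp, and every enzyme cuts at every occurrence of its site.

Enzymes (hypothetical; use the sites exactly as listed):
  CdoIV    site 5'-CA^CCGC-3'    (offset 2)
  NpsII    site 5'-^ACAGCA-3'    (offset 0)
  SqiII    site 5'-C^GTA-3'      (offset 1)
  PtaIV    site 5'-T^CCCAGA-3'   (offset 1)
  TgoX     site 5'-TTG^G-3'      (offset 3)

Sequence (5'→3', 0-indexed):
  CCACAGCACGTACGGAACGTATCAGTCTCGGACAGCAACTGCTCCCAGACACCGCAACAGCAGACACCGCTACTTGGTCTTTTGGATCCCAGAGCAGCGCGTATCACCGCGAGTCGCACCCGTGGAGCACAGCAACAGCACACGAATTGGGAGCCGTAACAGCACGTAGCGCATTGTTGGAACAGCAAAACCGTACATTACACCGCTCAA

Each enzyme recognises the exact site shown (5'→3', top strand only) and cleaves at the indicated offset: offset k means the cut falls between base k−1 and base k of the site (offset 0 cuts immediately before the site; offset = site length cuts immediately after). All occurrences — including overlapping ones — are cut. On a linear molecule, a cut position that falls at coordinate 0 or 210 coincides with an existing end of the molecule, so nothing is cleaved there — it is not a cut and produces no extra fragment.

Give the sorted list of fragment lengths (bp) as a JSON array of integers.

[2,2,3,3,5,6,6,6,7,7,8,8,8,9,10,10,10,11,12,13,13,14,15,22]

Per-enzyme occurrences:
  CdoIV CACCGC/2: at [49, 64, 104, 200] ⇒ [51, 66, 106, 202]
  NpsII ACAGCA/0: at [2, 31, 56, 128, 134, 158, 181] ⇒ [2, 31, 56, 128, 134, 158, 181]
  SqiII CGTA/1: at [8, 17, 99, 154, 164, 191] ⇒ [9, 18, 100, 155, 165, 192]
  PtaIV TCCCAGA/1: at [42, 86] ⇒ [43, 87]
  TgoX TTGG/3: at [73, 81, 146, 176] ⇒ [76, 84, 149, 179]

Pooled cuts: [2, 9, 18, 31, 43, 51, 56, 66, 76, 84, 87, 100, 106, 128, 134, 149, 155, 158, 165, 179, 181, 192, 202]

Fragment lengths:
  [0,2): 2 bp
  [2,9): 7 bp
  [9,18): 9 bp
  [18,31): 13 bp
  [31,43): 12 bp
  [43,51): 8 bp
  [51,56): 5 bp
  [56,66): 10 bp
  [66,76): 10 bp
  [76,84): 8 bp
  [84,87): 3 bp
  [87,100): 13 bp
  [100,106): 6 bp
  [106,128): 22 bp
  [128,134): 6 bp
  [134,149): 15 bp
  [149,155): 6 bp
  [155,158): 3 bp
  [158,165): 7 bp
  [165,179): 14 bp
  [179,181): 2 bp
  [181,192): 11 bp
  [192,202): 10 bp
  [202,210): 8 bp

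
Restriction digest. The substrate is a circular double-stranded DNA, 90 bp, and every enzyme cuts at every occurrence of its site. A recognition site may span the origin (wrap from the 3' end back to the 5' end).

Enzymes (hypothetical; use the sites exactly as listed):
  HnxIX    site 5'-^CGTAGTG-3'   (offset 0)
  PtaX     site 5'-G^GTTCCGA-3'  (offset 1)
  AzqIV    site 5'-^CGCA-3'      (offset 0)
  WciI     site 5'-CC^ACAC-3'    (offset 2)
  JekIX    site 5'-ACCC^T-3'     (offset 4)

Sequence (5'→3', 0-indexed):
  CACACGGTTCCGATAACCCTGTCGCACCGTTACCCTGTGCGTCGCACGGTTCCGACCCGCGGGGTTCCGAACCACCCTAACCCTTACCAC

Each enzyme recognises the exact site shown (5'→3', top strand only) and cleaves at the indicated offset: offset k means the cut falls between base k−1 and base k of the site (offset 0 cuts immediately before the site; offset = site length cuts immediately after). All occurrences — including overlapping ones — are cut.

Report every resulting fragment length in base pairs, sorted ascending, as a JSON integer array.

[3,5,6,6,7,8,13,13,14,15]

Site scan:
  HnxIX (CGTAGTG, off=0): no sites
  PtaX (GGTTCCGA, off=1): starts [5, 47, 62] → cuts [6, 48, 63]
  AzqIV (CGCA, off=0): starts [22, 42] → cuts [22, 42]
  WciI (CCACAC, off=2): starts [89] → cuts [1]
  JekIX (ACCCT, off=4): starts [15, 31, 73, 79] → cuts [19, 35, 77, 83]

All cut coordinates (distinct, sorted): [1, 6, 19, 22, 35, 42, 48, 63, 77, 83]

Fragments:
  1→6: 5 bp
  6→19: 13 bp
  19→22: 3 bp
  22→35: 13 bp
  35→42: 7 bp
  42→48: 6 bp
  48→63: 15 bp
  63→77: 14 bp
  77→83: 6 bp
  83→1 (wrap): 90-83+1 = 8 bp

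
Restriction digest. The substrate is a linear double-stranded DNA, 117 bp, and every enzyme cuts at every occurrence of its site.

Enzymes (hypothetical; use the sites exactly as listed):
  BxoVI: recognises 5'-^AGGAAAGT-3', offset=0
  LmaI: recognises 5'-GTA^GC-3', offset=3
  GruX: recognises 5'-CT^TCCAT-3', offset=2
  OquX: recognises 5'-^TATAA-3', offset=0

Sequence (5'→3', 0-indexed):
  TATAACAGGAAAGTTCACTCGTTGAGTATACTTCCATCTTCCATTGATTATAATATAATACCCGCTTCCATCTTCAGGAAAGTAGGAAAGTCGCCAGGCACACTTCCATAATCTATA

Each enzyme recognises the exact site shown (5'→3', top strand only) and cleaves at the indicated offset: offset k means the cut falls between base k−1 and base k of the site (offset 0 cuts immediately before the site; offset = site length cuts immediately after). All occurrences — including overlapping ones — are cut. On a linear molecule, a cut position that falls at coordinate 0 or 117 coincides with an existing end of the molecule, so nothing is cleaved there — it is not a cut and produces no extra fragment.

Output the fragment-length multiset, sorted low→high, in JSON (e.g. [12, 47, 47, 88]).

[5,6,7,8,9,9,13,13,21,26]

Per-enzyme occurrences:
  BxoVI (AGGAAAGT, off=0): starts [6, 75, 83] → cuts [6, 75, 83]
  LmaI (GTAGC, off=3): no sites
  GruX (CTTCCAT, off=2): starts [30, 37, 64, 102] → cuts [32, 39, 66, 104]
  OquX (TATAA, off=0): starts [0, 48, 53] → cuts [48, 53] (position 0 is a terminus of the linear molecule — no cut)

All cut coordinates (distinct, sorted): [6, 32, 39, 48, 53, 66, 75, 83, 104]

Fragments:
  [0,6): 6 bp
  [6,32): 26 bp
  [32,39): 7 bp
  [39,48): 9 bp
  [48,53): 5 bp
  [53,66): 13 bp
  [66,75): 9 bp
  [75,83): 8 bp
  [83,104): 21 bp
  [104,117): 13 bp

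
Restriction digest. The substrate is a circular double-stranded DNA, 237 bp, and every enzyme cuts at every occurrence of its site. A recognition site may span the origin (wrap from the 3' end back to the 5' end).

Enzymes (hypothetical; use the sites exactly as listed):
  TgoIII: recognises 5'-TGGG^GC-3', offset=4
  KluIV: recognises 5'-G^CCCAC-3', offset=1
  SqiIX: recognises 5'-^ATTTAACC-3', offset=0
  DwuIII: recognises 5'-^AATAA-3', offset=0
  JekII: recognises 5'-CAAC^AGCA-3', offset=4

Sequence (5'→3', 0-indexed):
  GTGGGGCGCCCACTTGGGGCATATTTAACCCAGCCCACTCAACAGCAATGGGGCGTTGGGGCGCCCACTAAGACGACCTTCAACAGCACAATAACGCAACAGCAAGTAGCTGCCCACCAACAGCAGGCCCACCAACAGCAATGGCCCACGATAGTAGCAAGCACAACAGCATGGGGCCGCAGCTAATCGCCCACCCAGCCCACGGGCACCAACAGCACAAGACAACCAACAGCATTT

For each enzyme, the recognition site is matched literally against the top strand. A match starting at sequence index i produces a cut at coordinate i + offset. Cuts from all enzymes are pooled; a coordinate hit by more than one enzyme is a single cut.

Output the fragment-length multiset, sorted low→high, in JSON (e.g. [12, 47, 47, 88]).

Site scan:
  TgoIII TGGGGC/4: at [1, 14, 48, 56, 171] ⇒ [5, 18, 52, 60, 175]
  KluIV GCCCAC/1: at [7, 32, 62, 111, 126, 143, 188, 197] ⇒ [8, 33, 63, 112, 127, 144, 189, 198]
  SqiIX ATTTAACC/0: at [22] ⇒ [22]
  DwuIII AATAA/0: at [89] ⇒ [89]
  JekII CAACAGCA/4: at [39, 80, 96, 117, 132, 163, 209, 226] ⇒ [43, 84, 100, 121, 136, 167, 213, 230]

All cut coordinates (distinct, sorted): [5, 8, 18, 22, 33, 43, 52, 60, 63, 84, 89, 100, 112, 121, 127, 136, 144, 167, 175, 189, 198, 213, 230]

Fragments:
  5→8: 3 bp
  8→18: 10 bp
  18→22: 4 bp
  22→33: 11 bp
  33→43: 10 bp
  43→52: 9 bp
  52→60: 8 bp
  60→63: 3 bp
  63→84: 21 bp
  84→89: 5 bp
  89→100: 11 bp
  100→112: 12 bp
  112→121: 9 bp
  121→127: 6 bp
  127→136: 9 bp
  136→144: 8 bp
  144→167: 23 bp
  167→175: 8 bp
  175→189: 14 bp
  189→198: 9 bp
  198→213: 15 bp
  213→230: 17 bp
  230→5 (wrap): 237-230+5 = 12 bp

[3,3,4,5,6,8,8,8,9,9,9,9,10,10,11,11,12,12,14,15,17,21,23]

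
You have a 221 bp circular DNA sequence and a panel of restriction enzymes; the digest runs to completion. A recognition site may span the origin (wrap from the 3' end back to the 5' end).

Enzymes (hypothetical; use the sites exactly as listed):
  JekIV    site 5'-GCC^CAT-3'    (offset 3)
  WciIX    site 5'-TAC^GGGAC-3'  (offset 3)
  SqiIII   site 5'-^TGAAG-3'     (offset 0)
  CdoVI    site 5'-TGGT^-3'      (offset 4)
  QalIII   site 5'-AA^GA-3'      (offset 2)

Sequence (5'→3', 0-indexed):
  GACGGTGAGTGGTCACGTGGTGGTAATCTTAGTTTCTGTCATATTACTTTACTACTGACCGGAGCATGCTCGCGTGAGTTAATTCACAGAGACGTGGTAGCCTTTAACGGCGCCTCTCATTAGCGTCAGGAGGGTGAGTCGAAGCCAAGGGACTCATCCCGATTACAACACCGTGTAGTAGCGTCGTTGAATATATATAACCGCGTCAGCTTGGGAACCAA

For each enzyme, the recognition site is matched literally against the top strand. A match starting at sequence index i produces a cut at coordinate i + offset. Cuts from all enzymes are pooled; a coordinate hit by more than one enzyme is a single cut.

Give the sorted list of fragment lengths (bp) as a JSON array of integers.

[3,8,13,74,123]

Scan for sites:
  JekIV (GCCCAT, off=3): no sites
  WciIX (TACGGGAC, off=3): no sites
  SqiIII (TGAAG, off=0): no sites
  CdoVI (TGGT, off=4): starts [9, 17, 20, 94] → cuts [13, 21, 24, 98]
  QalIII (AAGA, off=2): starts [219] → cuts [0]

Pooled cuts: [0, 13, 21, 24, 98]

Fragment lengths:
  0→13: 13 bp
  13→21: 8 bp
  21→24: 3 bp
  24→98: 74 bp
  98→0 (wrap): 221-98+0 = 123 bp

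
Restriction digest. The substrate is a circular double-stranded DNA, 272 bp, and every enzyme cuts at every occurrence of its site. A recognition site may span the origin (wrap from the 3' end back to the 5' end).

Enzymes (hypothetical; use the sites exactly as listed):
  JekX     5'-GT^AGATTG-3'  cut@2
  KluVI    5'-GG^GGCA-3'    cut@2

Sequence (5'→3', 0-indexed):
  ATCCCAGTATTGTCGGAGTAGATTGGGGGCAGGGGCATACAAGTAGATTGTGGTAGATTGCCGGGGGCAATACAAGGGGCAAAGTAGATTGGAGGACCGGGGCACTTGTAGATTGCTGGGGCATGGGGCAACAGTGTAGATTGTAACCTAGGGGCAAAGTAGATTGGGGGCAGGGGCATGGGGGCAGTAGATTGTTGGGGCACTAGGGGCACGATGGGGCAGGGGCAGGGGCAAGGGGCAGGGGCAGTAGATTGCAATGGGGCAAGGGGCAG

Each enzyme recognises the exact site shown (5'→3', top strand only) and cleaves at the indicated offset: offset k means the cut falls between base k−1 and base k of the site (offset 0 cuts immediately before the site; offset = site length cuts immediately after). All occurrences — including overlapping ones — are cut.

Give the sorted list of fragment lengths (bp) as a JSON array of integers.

[6,6,6,6,6,6,6,7,7,7,8,8,8,8,8,9,9,10,10,10,10,11,11,11,12,12,15,15,24]

Site scan:
  JekX (GTAGATTG, off=2): starts [17, 42, 52, 83, 107, 135, 158, 186, 246] → cuts [19, 44, 54, 85, 109, 137, 160, 188, 248]
  KluVI (GGGGCA, off=2): starts [25, 31, 63, 75, 98, 117, 124, 150, 166, 172, 180, 196, 205, 215, 221, 227, 234, 240, 258, 265] → cuts [27, 33, 65, 77, 100, 119, 126, 152, 168, 174, 182, 198, 207, 217, 223, 229, 236, 242, 260, 267]

All cut coordinates (distinct, sorted): [19, 27, 33, 44, 54, 65, 77, 85, 100, 109, 119, 126, 137, 152, 160, 168, 174, 182, 188, 198, 207, 217, 223, 229, 236, 242, 248, 260, 267]

Fragment lengths:
  19→27: 8 bp
  27→33: 6 bp
  33→44: 11 bp
  44→54: 10 bp
  54→65: 11 bp
  65→77: 12 bp
  77→85: 8 bp
  85→100: 15 bp
  100→109: 9 bp
  109→119: 10 bp
  119→126: 7 bp
  126→137: 11 bp
  137→152: 15 bp
  152→160: 8 bp
  160→168: 8 bp
  168→174: 6 bp
  174→182: 8 bp
  182→188: 6 bp
  188→198: 10 bp
  198→207: 9 bp
  207→217: 10 bp
  217→223: 6 bp
  223→229: 6 bp
  229→236: 7 bp
  236→242: 6 bp
  242→248: 6 bp
  248→260: 12 bp
  260→267: 7 bp
  267→19 (wrap): 272-267+19 = 24 bp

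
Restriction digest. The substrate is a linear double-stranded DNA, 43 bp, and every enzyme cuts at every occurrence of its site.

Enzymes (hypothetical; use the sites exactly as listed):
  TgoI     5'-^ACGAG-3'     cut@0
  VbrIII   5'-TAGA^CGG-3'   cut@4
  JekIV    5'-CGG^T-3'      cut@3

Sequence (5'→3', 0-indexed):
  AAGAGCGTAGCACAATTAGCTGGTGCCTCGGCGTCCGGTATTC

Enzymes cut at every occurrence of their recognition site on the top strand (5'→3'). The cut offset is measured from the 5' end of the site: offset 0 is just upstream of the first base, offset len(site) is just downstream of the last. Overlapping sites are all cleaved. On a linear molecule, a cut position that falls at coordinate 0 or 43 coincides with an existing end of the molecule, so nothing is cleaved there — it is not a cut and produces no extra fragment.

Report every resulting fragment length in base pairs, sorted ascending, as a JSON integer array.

[5,38]

Scan for sites:
  TgoI (ACGAG, off=0): no sites
  VbrIII (TAGACGG, off=4): no sites
  JekIV (CGGT, off=3): starts [35] → cuts [38]

All cut coordinates (distinct, sorted): [38]

Fragments:
  [0,38): 38 bp
  [38,43): 5 bp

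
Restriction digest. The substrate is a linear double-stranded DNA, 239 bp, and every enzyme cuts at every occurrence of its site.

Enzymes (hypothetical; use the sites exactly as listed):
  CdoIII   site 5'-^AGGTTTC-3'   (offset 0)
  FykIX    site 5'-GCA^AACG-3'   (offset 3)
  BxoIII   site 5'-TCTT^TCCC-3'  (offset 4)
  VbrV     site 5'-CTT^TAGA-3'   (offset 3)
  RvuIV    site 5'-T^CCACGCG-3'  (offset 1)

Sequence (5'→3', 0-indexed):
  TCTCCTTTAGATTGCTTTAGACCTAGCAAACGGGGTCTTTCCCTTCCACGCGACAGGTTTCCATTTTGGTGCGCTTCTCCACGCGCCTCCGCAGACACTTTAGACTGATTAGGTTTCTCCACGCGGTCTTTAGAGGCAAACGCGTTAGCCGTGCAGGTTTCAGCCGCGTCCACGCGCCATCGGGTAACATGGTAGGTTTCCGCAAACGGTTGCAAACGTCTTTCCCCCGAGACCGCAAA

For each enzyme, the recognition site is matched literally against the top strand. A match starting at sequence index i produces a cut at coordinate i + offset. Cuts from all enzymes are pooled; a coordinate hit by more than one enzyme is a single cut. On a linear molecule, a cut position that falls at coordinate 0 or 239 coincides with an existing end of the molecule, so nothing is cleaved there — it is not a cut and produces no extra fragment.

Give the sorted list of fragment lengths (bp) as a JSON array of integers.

[6,7,8,8,8,9,10,10,10,11,11,11,12,15,16,17,22,24,24]

Per-enzyme occurrences:
  CdoIII AGGTTTC/0: at [54, 110, 154, 193] ⇒ [54, 110, 154, 193]
  FykIX GCAAACG/3: at [25, 135, 201, 211] ⇒ [28, 138, 204, 214]
  BxoIII TCTTTCCC/4: at [35, 218] ⇒ [39, 222]
  VbrV CTTTAGA/3: at [4, 14, 97, 127] ⇒ [7, 17, 100, 130]
  RvuIV TCCACGCG/1: at [44, 77, 117, 168] ⇒ [45, 78, 118, 169]

All cut coordinates (distinct, sorted): [7, 17, 28, 39, 45, 54, 78, 100, 110, 118, 130, 138, 154, 169, 193, 204, 214, 222]

Fragment lengths:
  [0,7): 7 bp
  [7,17): 10 bp
  [17,28): 11 bp
  [28,39): 11 bp
  [39,45): 6 bp
  [45,54): 9 bp
  [54,78): 24 bp
  [78,100): 22 bp
  [100,110): 10 bp
  [110,118): 8 bp
  [118,130): 12 bp
  [130,138): 8 bp
  [138,154): 16 bp
  [154,169): 15 bp
  [169,193): 24 bp
  [193,204): 11 bp
  [204,214): 10 bp
  [214,222): 8 bp
  [222,239): 17 bp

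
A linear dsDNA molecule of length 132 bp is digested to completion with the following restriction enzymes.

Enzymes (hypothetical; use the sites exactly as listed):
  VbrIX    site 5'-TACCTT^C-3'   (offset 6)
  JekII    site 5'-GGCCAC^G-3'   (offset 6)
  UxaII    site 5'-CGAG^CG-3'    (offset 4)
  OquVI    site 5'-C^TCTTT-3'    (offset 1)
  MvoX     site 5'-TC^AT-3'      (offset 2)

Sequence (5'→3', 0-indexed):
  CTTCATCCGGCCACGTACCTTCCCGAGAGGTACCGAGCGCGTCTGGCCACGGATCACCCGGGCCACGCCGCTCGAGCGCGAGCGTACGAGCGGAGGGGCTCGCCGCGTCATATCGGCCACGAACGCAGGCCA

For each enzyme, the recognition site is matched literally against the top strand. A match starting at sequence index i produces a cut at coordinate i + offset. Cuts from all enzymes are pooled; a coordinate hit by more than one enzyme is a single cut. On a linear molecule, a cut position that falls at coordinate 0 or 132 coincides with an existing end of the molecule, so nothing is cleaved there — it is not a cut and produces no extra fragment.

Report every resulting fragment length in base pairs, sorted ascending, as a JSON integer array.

[4,6,7,8,10,10,11,12,13,16,16,19]

Per-enzyme occurrences:
  VbrIX TACCTTC/6: at [15] ⇒ [21]
  JekII GGCCACG/6: at [8, 44, 60, 114] ⇒ [14, 50, 66, 120]
  UxaII CGAGCG/4: at [33, 72, 78, 86] ⇒ [37, 76, 82, 90]
  OquVI (CTCTTT, off=1): no sites
  MvoX TCAT/2: at [2, 107] ⇒ [4, 109]

Pooled cuts: [4, 14, 21, 37, 50, 66, 76, 82, 90, 109, 120]

Fragment lengths:
  [0,4): 4 bp
  [4,14): 10 bp
  [14,21): 7 bp
  [21,37): 16 bp
  [37,50): 13 bp
  [50,66): 16 bp
  [66,76): 10 bp
  [76,82): 6 bp
  [82,90): 8 bp
  [90,109): 19 bp
  [109,120): 11 bp
  [120,132): 12 bp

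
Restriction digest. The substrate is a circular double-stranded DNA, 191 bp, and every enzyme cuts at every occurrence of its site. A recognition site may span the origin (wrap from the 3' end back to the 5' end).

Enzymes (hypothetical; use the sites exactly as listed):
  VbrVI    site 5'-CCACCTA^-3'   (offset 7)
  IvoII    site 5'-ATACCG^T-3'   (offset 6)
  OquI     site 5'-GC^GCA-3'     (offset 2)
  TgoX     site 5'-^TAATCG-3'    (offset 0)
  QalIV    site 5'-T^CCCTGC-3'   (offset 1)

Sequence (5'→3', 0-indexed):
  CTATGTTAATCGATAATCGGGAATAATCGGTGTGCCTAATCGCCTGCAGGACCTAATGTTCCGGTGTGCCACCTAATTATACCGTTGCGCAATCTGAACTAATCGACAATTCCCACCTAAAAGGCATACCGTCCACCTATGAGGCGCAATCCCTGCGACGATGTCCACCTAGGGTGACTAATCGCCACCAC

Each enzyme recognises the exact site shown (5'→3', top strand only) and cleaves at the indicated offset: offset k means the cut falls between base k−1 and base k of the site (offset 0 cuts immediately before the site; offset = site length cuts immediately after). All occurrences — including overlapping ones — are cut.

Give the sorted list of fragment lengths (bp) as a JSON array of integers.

Scan for sites:
  VbrVI (CCACCTA, off=7): starts [68, 112, 132, 164, 187] → cuts [3, 75, 119, 139, 171]
  IvoII (ATACCGT, off=6): starts [78, 125] → cuts [84, 131]
  OquI (GCGCA, off=2): starts [86, 143] → cuts [88, 145]
  TgoX (TAATCG, off=0): starts [6, 13, 23, 36, 99, 178] → cuts [6, 13, 23, 36, 99, 178]
  QalIV (TCCCTGC, off=1): starts [149] → cuts [150]

All cut coordinates (distinct, sorted): [3, 6, 13, 23, 36, 75, 84, 88, 99, 119, 131, 139, 145, 150, 171, 178]

Fragment lengths:
  3→6: 3 bp
  6→13: 7 bp
  13→23: 10 bp
  23→36: 13 bp
  36→75: 39 bp
  75→84: 9 bp
  84→88: 4 bp
  88→99: 11 bp
  99→119: 20 bp
  119→131: 12 bp
  131→139: 8 bp
  139→145: 6 bp
  145→150: 5 bp
  150→171: 21 bp
  171→178: 7 bp
  178→3 (wrap): 191-178+3 = 16 bp

[3,4,5,6,7,7,8,9,10,11,12,13,16,20,21,39]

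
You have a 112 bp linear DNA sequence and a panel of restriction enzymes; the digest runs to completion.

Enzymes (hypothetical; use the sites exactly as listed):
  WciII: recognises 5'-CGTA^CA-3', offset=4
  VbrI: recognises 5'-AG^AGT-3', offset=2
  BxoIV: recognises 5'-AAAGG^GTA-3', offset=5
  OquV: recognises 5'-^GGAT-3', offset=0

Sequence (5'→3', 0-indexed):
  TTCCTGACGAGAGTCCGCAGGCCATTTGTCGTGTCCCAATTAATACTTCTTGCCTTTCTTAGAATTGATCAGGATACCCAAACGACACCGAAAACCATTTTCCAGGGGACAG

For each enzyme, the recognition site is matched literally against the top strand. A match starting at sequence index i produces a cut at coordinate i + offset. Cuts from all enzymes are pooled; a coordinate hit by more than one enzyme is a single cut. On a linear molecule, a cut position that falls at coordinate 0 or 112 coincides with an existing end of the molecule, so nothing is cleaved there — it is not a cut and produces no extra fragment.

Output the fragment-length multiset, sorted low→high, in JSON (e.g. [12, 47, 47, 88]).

[11,41,60]

Site scan:
  WciII (CGTACA, off=4): no sites
  VbrI (AGAGT, off=2): starts [9] → cuts [11]
  BxoIV (AAAGGGTA, off=5): no sites
  OquV (GGAT, off=0): starts [71] → cuts [71]

Pooled cuts: [11, 71]

Fragments:
  [0,11): 11 bp
  [11,71): 60 bp
  [71,112): 41 bp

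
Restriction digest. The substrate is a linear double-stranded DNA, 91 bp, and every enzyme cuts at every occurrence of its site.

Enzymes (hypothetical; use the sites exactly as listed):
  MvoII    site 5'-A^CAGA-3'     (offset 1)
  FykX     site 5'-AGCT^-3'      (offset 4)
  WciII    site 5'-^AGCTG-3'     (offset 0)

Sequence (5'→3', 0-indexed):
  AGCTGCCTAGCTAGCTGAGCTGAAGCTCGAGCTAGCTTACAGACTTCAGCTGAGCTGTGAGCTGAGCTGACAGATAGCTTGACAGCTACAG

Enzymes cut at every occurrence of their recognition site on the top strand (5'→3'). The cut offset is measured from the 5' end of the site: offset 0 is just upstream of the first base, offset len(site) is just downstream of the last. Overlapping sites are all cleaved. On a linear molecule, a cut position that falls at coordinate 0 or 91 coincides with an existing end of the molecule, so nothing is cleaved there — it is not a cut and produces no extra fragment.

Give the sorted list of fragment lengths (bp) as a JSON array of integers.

[1,1,1,2,2,3,4,4,4,4,4,4,4,4,4,6,6,8,8,8,9]

Scan for sites:
  MvoII ACAGA/1: at [38, 69] ⇒ [39, 70]
  FykX AGCT/4: at [0, 8, 12, 17, 23, 29, 33, 47, 52, 59, 64, 75, 83] ⇒ [4, 12, 16, 21, 27, 33, 37, 51, 56, 63, 68, 79, 87]
  WciII AGCTG/0: at [0, 12, 17, 47, 52, 59, 64] ⇒ [12, 17, 47, 52, 59, 64] (position 0 is a terminus of the linear molecule — no cut)

Pooled cuts: [4, 12, 16, 17, 21, 27, 33, 37, 39, 47, 51, 52, 56, 59, 63, 64, 68, 70, 79, 87]

Fragment lengths:
  [0,4): 4 bp
  [4,12): 8 bp
  [12,16): 4 bp
  [16,17): 1 bp
  [17,21): 4 bp
  [21,27): 6 bp
  [27,33): 6 bp
  [33,37): 4 bp
  [37,39): 2 bp
  [39,47): 8 bp
  [47,51): 4 bp
  [51,52): 1 bp
  [52,56): 4 bp
  [56,59): 3 bp
  [59,63): 4 bp
  [63,64): 1 bp
  [64,68): 4 bp
  [68,70): 2 bp
  [70,79): 9 bp
  [79,87): 8 bp
  [87,91): 4 bp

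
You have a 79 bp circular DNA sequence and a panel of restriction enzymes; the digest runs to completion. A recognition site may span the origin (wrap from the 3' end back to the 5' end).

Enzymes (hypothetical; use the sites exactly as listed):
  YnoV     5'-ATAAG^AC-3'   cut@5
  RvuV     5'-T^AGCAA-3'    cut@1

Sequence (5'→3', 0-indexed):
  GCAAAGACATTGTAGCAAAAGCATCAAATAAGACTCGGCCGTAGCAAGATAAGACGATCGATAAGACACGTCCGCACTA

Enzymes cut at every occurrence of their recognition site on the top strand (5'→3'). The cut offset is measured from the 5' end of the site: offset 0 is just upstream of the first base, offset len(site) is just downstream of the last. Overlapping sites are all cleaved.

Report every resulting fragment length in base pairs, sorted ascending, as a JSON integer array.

[10,11,12,13,14,19]

Scan for sites:
  YnoV (ATAAGAC, off=5): starts [27, 48, 60] → cuts [32, 53, 65]
  RvuV (TAGCAA, off=1): starts [12, 41, 77] → cuts [13, 42, 78]

All cut coordinates (distinct, sorted): [13, 32, 42, 53, 65, 78]

Fragments:
  13→32: 19 bp
  32→42: 10 bp
  42→53: 11 bp
  53→65: 12 bp
  65→78: 13 bp
  78→13 (wrap): 79-78+13 = 14 bp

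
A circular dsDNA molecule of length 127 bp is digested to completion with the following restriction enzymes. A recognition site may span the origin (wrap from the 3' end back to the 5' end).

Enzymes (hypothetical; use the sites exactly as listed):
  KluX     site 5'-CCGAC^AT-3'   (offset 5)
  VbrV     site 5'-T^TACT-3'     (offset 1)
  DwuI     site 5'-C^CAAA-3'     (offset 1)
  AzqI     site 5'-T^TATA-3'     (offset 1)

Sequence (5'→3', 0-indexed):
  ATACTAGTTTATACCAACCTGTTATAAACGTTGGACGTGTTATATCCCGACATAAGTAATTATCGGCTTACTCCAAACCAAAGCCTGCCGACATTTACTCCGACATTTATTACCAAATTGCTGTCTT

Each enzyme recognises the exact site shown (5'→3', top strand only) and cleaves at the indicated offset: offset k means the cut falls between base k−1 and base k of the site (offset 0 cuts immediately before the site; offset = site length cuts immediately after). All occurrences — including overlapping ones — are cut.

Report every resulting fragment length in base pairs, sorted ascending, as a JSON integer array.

Scan for sites:
  KluX (CCGACAT, off=5): starts [46, 87, 99] → cuts [51, 92, 104]
  VbrV (TTACT, off=1): starts [67, 94] → cuts [68, 95]
  DwuI (CCAAA, off=1): starts [72, 77, 112] → cuts [73, 78, 113]
  AzqI (TTATA, off=1): starts [8, 21, 39, 125] → cuts [9, 22, 40, 126]

Pooled cuts: [9, 22, 40, 51, 68, 73, 78, 92, 95, 104, 113, 126]

Fragments:
  9→22: 13 bp
  22→40: 18 bp
  40→51: 11 bp
  51→68: 17 bp
  68→73: 5 bp
  73→78: 5 bp
  78→92: 14 bp
  92→95: 3 bp
  95→104: 9 bp
  104→113: 9 bp
  113→126: 13 bp
  126→9 (wrap): 127-126+9 = 10 bp

[3,5,5,9,9,10,11,13,13,14,17,18]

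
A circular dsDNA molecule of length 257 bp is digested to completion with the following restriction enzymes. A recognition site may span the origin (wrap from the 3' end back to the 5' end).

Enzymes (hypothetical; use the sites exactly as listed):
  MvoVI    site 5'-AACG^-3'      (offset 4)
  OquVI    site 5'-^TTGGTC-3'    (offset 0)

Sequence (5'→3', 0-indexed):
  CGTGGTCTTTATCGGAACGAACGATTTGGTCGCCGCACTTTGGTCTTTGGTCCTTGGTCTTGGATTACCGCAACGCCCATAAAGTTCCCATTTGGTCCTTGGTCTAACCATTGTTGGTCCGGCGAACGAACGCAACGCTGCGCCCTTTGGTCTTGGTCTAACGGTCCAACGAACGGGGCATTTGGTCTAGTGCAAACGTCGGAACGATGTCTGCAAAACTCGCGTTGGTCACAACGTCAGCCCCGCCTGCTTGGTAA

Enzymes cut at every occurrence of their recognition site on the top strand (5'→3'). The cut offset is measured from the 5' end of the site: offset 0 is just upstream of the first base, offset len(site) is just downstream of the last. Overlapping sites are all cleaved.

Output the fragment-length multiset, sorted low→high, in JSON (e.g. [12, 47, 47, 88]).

[2,4,4,4,5,6,6,7,7,7,8,8,9,11,12,14,15,15,16,17,17,18,22,23]

Per-enzyme occurrences:
  MvoVI AACG/4: at [15, 19, 71, 124, 128, 133, 159, 167, 171, 194, 202, 232, 255] ⇒ [2, 19, 23, 75, 128, 132, 137, 163, 171, 175, 198, 206, 236]
  OquVI TTGGTC/0: at [25, 39, 46, 53, 91, 98, 113, 146, 152, 181, 224] ⇒ [25, 39, 46, 53, 91, 98, 113, 146, 152, 181, 224]

All cut coordinates (distinct, sorted): [2, 19, 23, 25, 39, 46, 53, 75, 91, 98, 113, 128, 132, 137, 146, 152, 163, 171, 175, 181, 198, 206, 224, 236]

Fragment lengths:
  2→19: 17 bp
  19→23: 4 bp
  23→25: 2 bp
  25→39: 14 bp
  39→46: 7 bp
  46→53: 7 bp
  53→75: 22 bp
  75→91: 16 bp
  91→98: 7 bp
  98→113: 15 bp
  113→128: 15 bp
  128→132: 4 bp
  132→137: 5 bp
  137→146: 9 bp
  146→152: 6 bp
  152→163: 11 bp
  163→171: 8 bp
  171→175: 4 bp
  175→181: 6 bp
  181→198: 17 bp
  198→206: 8 bp
  206→224: 18 bp
  224→236: 12 bp
  236→2 (wrap): 257-236+2 = 23 bp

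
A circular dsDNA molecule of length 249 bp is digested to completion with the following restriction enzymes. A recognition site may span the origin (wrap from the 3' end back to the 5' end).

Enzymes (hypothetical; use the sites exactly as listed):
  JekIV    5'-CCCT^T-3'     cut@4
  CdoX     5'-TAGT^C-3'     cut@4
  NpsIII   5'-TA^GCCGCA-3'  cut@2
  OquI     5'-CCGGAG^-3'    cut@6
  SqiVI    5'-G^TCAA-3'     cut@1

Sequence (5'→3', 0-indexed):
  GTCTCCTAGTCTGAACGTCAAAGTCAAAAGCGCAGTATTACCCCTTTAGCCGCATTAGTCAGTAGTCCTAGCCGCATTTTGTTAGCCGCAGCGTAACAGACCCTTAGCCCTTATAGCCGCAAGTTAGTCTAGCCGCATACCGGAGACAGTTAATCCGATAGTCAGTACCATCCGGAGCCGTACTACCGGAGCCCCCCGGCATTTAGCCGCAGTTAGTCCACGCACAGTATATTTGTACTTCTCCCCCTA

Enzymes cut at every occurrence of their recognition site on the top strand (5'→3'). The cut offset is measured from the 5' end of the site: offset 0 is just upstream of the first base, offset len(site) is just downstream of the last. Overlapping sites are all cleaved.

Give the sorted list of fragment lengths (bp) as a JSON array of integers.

[3,3,4,4,6,7,7,7,8,11,12,13,14,14,14,14,15,17,20,22,34]

Site scan:
  JekIV (CCCTT, off=4): starts [41, 100, 107] → cuts [45, 104, 111]
  CdoX (TAGTC, off=4): starts [6, 55, 62, 124, 158, 213, 247] → cuts [2, 10, 59, 66, 128, 162, 217]
  NpsIII (TAGCCGCA, off=2): starts [46, 68, 82, 113, 129, 203] → cuts [48, 70, 84, 115, 131, 205]
  OquI (CCGGAG, off=6): starts [139, 171, 185] → cuts [145, 177, 191]
  SqiVI (GTCAA, off=1): starts [16, 22] → cuts [17, 23]

Pooled cuts: [2, 10, 17, 23, 45, 48, 59, 66, 70, 84, 104, 111, 115, 128, 131, 145, 162, 177, 191, 205, 217]

Fragment lengths:
  2→10: 8 bp
  10→17: 7 bp
  17→23: 6 bp
  23→45: 22 bp
  45→48: 3 bp
  48→59: 11 bp
  59→66: 7 bp
  66→70: 4 bp
  70→84: 14 bp
  84→104: 20 bp
  104→111: 7 bp
  111→115: 4 bp
  115→128: 13 bp
  128→131: 3 bp
  131→145: 14 bp
  145→162: 17 bp
  162→177: 15 bp
  177→191: 14 bp
  191→205: 14 bp
  205→217: 12 bp
  217→2 (wrap): 249-217+2 = 34 bp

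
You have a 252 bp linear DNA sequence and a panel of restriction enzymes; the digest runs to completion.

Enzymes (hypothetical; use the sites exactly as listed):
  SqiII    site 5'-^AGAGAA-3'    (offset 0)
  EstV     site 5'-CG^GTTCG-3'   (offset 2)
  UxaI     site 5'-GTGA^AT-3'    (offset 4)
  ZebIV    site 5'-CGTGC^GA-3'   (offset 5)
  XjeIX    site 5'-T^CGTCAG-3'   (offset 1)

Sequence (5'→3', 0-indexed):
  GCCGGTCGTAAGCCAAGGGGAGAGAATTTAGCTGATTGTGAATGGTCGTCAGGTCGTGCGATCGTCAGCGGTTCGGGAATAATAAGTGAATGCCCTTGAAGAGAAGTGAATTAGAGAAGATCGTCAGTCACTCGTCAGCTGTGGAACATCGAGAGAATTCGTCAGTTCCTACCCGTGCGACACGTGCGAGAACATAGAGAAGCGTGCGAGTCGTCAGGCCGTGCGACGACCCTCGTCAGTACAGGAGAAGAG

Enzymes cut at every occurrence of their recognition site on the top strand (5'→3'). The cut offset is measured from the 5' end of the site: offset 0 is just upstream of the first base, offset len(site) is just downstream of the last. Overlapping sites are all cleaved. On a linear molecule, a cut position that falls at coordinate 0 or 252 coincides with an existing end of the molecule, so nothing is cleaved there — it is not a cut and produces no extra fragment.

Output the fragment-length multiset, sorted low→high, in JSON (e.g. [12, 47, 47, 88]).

[3,3,4,5,8,8,8,9,9,9,10,10,11,12,13,13,19,19,19,19,20,21]

Scan for sites:
  SqiII AGAGAA/0: at [20, 99, 112, 151, 195] ⇒ [20, 99, 112, 151, 195]
  EstV CGGTTCG/2: at [68] ⇒ [70]
  UxaI GTGAAT/4: at [37, 85, 105] ⇒ [41, 89, 109]
  ZebIV CGTGCGA/5: at [54, 173, 182, 202, 219] ⇒ [59, 178, 187, 207, 224]
  XjeIX TCGTCAG/1: at [45, 61, 120, 131, 158, 210, 232] ⇒ [46, 62, 121, 132, 159, 211, 233]

Pooled cuts: [20, 41, 46, 59, 62, 70, 89, 99, 109, 112, 121, 132, 151, 159, 178, 187, 195, 207, 211, 224, 233]

Fragments:
  [0,20): 20 bp
  [20,41): 21 bp
  [41,46): 5 bp
  [46,59): 13 bp
  [59,62): 3 bp
  [62,70): 8 bp
  [70,89): 19 bp
  [89,99): 10 bp
  [99,109): 10 bp
  [109,112): 3 bp
  [112,121): 9 bp
  [121,132): 11 bp
  [132,151): 19 bp
  [151,159): 8 bp
  [159,178): 19 bp
  [178,187): 9 bp
  [187,195): 8 bp
  [195,207): 12 bp
  [207,211): 4 bp
  [211,224): 13 bp
  [224,233): 9 bp
  [233,252): 19 bp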